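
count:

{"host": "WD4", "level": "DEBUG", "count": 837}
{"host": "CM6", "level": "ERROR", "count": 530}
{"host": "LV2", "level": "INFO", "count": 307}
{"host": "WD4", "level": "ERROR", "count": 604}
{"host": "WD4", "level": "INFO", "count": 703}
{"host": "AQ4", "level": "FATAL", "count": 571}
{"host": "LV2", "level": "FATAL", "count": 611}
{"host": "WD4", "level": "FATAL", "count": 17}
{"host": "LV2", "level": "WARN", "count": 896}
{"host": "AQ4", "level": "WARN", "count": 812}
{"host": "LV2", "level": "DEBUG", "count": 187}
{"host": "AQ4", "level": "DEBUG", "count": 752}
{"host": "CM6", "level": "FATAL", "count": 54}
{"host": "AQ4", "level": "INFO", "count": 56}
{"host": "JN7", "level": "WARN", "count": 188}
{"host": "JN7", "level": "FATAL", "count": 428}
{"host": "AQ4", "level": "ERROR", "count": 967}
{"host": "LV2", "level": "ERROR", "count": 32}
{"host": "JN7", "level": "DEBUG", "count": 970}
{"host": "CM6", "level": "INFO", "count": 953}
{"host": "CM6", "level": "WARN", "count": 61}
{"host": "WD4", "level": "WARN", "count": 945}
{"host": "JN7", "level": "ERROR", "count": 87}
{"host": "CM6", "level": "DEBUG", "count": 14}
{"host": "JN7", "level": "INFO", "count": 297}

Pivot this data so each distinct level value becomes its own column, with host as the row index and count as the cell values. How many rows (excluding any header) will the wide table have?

5

5 distinct host values → 5 rows.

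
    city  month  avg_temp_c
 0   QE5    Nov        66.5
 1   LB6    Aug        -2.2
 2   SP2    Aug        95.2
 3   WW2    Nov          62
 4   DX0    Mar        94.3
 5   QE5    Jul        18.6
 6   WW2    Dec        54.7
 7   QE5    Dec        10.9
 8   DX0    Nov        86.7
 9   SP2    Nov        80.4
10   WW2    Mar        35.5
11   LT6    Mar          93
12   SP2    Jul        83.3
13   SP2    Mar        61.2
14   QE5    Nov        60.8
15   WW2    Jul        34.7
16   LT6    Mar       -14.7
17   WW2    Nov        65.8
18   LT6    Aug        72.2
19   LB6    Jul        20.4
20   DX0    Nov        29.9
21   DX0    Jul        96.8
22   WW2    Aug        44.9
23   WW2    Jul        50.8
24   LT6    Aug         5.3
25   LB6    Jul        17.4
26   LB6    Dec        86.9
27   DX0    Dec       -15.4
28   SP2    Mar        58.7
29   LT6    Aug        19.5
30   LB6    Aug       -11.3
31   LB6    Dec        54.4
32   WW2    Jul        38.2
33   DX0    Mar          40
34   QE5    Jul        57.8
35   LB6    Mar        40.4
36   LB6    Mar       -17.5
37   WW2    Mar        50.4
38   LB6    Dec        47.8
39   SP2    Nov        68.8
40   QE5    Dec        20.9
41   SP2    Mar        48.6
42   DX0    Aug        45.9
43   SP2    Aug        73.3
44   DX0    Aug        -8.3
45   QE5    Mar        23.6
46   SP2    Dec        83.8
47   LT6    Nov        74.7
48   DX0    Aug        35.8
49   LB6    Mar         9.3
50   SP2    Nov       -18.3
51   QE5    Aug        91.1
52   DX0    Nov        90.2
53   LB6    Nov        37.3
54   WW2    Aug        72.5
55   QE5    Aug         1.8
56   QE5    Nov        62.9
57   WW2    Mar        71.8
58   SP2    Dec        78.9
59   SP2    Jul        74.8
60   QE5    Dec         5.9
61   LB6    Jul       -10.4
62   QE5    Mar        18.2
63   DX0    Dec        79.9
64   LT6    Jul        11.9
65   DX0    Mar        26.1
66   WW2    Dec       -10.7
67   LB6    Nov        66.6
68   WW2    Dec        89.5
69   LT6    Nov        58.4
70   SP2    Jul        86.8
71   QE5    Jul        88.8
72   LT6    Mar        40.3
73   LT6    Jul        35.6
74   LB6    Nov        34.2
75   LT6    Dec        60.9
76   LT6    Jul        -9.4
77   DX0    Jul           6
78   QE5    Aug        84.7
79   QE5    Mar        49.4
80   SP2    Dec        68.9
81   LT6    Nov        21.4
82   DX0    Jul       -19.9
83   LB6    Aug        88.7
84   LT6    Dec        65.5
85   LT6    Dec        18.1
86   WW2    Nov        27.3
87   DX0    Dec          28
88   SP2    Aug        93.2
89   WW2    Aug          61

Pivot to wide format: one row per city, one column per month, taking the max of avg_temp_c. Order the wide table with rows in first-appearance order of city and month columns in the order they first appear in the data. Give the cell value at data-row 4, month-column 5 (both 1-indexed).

With rows in first-appearance order of city, row 4 is city=WW2. month columns in first-appearance order: Nov, Aug, Mar, Jul, Dec; column 5 is Dec.
Long rows with city=WW2, month=Dec: max(54.7, -10.7, 89.5) = 89.5.

89.5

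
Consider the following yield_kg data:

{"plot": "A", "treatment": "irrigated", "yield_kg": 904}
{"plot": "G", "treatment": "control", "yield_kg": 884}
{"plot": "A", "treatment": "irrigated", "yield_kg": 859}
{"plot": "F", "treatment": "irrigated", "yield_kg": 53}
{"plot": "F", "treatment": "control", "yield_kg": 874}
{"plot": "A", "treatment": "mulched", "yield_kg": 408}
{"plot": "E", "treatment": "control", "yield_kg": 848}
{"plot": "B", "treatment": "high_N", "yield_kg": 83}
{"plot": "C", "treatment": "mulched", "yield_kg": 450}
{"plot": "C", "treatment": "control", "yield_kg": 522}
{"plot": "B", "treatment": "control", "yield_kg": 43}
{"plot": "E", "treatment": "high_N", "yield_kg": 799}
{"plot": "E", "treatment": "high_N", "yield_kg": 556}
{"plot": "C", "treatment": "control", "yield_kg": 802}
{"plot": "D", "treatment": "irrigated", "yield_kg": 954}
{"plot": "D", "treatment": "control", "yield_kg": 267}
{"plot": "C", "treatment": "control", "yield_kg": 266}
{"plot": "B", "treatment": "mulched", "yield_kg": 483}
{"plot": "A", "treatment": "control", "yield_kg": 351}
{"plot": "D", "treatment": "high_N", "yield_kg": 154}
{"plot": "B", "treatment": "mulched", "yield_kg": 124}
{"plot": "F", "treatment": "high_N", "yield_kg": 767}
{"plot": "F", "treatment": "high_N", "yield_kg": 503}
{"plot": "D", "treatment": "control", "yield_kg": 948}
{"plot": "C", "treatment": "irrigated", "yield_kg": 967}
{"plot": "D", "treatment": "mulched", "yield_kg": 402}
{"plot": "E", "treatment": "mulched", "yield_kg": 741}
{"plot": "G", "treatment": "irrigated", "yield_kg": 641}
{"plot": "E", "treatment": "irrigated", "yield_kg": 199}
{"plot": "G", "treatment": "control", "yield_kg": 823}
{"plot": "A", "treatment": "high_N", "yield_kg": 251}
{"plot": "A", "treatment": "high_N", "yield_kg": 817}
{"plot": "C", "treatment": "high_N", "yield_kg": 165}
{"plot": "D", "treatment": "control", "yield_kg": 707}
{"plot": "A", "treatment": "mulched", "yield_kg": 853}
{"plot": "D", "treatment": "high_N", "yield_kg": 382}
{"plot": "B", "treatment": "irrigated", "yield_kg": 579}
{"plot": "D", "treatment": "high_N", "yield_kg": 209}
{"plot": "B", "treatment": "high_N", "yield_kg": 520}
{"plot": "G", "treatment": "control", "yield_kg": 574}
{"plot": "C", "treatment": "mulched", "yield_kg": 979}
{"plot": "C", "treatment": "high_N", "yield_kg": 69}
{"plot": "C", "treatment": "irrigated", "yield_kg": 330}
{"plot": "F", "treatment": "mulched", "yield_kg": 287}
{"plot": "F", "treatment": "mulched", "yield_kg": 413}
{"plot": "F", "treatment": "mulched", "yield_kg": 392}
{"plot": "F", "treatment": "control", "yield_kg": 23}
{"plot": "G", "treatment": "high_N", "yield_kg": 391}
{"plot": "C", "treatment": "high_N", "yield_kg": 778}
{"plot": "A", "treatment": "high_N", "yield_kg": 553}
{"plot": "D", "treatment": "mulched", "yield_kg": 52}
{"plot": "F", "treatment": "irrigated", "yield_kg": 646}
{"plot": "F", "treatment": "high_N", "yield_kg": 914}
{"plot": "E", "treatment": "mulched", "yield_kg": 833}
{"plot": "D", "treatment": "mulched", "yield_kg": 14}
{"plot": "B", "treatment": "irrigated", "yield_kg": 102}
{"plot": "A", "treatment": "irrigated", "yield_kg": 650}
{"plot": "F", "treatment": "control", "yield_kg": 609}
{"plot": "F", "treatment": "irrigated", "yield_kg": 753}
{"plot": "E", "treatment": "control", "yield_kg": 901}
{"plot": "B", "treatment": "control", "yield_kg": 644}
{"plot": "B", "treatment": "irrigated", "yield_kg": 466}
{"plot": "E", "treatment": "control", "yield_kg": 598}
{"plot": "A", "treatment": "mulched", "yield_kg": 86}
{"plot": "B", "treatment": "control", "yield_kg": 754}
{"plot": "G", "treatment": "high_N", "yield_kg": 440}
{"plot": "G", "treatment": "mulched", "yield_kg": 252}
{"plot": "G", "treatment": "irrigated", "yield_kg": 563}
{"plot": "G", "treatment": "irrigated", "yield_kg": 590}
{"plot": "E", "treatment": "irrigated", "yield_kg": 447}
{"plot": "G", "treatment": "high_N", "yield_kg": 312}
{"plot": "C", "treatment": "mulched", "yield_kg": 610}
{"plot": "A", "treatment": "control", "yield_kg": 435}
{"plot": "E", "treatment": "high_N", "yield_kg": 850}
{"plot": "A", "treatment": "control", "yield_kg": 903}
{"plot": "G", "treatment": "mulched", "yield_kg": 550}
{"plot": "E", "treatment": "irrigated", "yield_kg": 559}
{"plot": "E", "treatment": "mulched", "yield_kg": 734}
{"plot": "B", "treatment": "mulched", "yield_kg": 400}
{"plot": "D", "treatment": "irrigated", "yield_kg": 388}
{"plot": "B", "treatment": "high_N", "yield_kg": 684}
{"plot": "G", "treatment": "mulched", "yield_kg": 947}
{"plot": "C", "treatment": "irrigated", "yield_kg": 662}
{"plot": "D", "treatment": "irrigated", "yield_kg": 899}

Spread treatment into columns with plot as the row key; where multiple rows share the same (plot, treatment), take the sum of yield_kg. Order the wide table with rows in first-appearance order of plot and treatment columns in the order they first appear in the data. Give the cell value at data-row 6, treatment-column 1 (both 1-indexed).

With rows in first-appearance order of plot, row 6 is plot=C. treatment columns in first-appearance order: irrigated, control, mulched, high_N; column 1 is irrigated.
Long rows with plot=C, treatment=irrigated: 967 + 330 + 662 = 1959.

1959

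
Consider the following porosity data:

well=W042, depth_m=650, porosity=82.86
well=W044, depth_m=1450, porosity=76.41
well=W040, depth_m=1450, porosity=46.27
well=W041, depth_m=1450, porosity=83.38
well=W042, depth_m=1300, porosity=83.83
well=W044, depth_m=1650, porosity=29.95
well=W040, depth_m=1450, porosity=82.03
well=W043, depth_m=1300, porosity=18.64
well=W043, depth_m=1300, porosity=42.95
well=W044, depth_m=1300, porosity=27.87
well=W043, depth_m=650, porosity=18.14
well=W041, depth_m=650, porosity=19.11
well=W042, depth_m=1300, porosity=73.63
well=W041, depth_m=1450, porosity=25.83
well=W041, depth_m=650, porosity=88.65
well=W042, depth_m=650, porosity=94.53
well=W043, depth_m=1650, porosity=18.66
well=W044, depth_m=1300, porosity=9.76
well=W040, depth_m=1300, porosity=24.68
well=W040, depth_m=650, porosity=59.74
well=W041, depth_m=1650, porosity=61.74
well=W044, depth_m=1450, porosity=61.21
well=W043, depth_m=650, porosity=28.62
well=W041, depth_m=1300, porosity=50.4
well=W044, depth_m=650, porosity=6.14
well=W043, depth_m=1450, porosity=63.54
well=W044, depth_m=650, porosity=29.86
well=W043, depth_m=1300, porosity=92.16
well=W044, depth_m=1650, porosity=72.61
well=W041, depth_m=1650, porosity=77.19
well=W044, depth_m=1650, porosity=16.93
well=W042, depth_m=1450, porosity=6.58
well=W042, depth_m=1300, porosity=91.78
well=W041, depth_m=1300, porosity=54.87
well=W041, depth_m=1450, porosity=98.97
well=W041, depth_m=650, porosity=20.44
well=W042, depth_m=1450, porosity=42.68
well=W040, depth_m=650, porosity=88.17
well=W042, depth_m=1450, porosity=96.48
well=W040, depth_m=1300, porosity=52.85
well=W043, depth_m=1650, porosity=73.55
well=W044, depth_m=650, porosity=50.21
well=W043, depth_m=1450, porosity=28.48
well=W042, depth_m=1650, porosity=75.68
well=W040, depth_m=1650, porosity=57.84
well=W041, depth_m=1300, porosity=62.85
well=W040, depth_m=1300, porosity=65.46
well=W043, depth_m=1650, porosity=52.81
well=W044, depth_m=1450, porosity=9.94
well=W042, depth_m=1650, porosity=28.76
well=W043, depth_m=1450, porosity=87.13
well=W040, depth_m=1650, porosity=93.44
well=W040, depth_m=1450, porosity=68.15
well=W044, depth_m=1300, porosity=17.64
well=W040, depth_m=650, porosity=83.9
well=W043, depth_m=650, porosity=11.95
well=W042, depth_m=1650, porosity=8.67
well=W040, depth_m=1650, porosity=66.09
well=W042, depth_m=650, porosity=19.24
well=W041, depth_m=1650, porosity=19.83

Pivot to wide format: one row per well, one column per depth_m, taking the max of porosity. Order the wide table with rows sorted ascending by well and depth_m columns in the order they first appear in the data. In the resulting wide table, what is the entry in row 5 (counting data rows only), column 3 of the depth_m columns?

With rows sorted ascending by well, row 5 is well=W044. depth_m columns in first-appearance order: 650, 1450, 1300, 1650; column 3 is 1300.
Long rows with well=W044, depth_m=1300: max(27.87, 9.76, 17.64) = 27.87.

27.87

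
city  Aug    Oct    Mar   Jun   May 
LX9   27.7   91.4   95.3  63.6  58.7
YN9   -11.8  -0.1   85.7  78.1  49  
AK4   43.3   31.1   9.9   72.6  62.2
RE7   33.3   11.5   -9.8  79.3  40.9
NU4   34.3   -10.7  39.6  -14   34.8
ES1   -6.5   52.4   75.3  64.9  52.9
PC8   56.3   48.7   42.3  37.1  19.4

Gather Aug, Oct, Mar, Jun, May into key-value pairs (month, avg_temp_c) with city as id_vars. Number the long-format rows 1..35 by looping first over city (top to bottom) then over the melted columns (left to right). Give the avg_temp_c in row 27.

35 rows total (7 × 5). Row 27: index ⌊(27-1)/5⌋ = 5 into city → ES1; (27-1) mod 5 = 1 into the melted columns → Oct.
So row 27 is (ES1, Oct, 52.4); avg_temp_c = 52.4.

52.4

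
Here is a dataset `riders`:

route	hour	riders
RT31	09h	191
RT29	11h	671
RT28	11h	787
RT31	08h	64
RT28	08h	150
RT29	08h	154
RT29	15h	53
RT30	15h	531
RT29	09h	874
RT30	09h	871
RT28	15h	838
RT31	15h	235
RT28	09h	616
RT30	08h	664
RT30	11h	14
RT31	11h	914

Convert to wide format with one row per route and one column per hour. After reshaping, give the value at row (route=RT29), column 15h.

53

Wide layout: rows indexed by route, columns are the 4 distinct hour values (09h, 11h, 08h, 15h).
Cell (route=RT29, hour=15h) draws from the long row where route=RT29 and hour=15h, which has riders=53.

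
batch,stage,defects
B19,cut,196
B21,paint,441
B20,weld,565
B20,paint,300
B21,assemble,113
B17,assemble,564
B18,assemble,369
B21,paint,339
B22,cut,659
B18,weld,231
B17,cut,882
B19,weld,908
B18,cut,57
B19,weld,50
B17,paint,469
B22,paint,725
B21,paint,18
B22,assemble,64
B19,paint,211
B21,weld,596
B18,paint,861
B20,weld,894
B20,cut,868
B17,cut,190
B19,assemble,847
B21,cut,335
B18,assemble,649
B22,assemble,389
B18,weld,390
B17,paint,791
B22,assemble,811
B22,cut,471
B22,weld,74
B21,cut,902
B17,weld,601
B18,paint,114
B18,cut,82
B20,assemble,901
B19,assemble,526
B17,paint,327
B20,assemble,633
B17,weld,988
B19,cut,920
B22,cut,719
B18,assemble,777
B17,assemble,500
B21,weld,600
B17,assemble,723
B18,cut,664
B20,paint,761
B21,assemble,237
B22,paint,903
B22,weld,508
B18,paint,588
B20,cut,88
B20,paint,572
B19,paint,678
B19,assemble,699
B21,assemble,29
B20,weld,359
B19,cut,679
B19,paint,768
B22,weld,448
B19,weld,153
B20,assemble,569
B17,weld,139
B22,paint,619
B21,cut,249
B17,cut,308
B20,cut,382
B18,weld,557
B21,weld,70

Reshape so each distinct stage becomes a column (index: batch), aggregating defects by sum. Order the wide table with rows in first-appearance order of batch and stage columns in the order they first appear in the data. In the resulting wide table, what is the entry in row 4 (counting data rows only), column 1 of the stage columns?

1380

With rows in first-appearance order of batch, row 4 is batch=B17. stage columns in first-appearance order: cut, paint, weld, assemble; column 1 is cut.
Long rows with batch=B17, stage=cut: 882 + 190 + 308 = 1380.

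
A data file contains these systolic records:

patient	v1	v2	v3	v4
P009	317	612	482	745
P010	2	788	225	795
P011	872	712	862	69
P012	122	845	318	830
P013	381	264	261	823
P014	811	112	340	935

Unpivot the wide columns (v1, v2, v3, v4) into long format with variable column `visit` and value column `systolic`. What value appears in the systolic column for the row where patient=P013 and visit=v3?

261

Unpivoting turns each (patient, wide-column) pair into one long row.
The wide cell at row P013, column v3 holds 261, so the long row (P013, v3) has systolic=261.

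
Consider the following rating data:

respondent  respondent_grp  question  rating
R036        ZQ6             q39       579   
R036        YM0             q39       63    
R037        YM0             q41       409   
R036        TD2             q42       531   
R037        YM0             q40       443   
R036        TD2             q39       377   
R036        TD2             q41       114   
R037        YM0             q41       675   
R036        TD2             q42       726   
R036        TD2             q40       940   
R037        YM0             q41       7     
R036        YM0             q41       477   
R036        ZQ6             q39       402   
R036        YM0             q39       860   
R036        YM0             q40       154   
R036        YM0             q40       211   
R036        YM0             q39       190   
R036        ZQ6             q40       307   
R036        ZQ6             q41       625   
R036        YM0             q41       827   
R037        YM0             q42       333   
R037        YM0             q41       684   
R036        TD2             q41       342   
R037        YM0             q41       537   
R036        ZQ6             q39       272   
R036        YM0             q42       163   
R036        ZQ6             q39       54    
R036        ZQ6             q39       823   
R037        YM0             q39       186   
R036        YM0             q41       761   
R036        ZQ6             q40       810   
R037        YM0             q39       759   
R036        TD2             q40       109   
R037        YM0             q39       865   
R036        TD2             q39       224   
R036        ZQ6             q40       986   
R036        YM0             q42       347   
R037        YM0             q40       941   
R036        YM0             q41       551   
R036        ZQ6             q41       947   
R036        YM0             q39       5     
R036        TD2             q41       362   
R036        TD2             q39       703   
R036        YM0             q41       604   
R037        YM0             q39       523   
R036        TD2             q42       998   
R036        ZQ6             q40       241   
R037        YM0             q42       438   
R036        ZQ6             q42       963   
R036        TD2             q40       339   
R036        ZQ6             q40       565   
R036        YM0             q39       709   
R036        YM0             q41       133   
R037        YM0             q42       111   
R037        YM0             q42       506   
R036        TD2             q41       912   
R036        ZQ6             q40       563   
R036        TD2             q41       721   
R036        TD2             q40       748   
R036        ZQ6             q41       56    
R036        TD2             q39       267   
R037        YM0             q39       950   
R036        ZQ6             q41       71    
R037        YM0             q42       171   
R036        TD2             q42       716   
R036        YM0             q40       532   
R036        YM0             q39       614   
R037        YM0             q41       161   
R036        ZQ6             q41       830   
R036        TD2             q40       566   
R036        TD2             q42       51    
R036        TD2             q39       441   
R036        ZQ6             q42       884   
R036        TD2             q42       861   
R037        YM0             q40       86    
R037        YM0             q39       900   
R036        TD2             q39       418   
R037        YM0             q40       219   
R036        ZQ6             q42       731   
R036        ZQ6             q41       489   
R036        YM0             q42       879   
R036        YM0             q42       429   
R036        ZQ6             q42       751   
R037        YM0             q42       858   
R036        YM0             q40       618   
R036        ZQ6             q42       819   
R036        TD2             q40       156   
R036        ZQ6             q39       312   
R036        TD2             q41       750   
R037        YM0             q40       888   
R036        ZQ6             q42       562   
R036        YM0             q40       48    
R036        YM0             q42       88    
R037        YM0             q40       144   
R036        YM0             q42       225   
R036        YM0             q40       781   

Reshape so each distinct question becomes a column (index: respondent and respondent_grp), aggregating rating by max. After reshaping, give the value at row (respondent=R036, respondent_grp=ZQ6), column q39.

823

Rows with respondent=R036, respondent_grp=ZQ6 and question=q39: rating values are 579, 402, 272, 54, 823, 312.
max(579, 402, 272, 54, 823, 312) = 823.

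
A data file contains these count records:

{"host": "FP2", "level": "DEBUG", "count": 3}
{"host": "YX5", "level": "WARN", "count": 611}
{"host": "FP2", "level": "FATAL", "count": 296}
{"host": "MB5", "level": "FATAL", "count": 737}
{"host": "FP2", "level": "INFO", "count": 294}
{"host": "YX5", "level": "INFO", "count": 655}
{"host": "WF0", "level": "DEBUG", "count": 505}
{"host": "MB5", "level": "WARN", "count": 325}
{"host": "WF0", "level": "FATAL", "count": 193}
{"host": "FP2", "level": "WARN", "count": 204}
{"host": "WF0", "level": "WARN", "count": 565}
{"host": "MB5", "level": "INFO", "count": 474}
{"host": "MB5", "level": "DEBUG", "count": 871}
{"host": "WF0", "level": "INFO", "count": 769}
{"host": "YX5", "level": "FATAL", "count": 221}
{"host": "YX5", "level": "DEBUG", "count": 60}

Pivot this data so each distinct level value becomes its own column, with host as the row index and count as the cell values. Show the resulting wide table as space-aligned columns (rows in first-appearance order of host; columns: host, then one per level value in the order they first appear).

host  DEBUG  WARN  FATAL  INFO
FP2   3      204   296    294 
YX5   60     611   221    655 
MB5   871    325   737    474 
WF0   505    565   193    769 

Columns: host plus the 4 distinct level values (DEBUG, WARN, FATAL, INFO).
For example, row FP2 column DEBUG takes count=3 from the long row (FP2, DEBUG).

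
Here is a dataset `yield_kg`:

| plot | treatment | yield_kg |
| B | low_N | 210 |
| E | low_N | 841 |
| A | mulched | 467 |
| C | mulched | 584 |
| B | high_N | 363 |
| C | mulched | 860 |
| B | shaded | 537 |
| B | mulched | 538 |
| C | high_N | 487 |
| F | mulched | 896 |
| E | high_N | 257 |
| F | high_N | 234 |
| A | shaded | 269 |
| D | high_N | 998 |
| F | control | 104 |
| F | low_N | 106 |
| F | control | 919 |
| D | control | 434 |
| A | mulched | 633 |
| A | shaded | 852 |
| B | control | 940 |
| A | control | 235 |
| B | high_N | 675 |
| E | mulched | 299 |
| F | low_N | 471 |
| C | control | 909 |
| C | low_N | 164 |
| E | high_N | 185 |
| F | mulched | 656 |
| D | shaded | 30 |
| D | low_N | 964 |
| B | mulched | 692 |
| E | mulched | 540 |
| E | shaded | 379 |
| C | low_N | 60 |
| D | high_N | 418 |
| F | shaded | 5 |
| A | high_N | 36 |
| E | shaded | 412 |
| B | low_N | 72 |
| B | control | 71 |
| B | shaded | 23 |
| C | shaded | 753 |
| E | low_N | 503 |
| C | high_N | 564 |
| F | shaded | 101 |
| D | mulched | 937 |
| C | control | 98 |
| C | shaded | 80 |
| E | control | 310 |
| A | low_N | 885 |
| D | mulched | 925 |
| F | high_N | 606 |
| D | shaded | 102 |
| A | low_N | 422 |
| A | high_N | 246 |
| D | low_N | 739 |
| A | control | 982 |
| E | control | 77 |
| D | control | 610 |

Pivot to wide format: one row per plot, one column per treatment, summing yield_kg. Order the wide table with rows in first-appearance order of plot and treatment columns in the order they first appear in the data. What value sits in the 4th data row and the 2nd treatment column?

1444

With rows in first-appearance order of plot, row 4 is plot=C. treatment columns in first-appearance order: low_N, mulched, high_N, shaded, control; column 2 is mulched.
Long rows with plot=C, treatment=mulched: 584 + 860 = 1444.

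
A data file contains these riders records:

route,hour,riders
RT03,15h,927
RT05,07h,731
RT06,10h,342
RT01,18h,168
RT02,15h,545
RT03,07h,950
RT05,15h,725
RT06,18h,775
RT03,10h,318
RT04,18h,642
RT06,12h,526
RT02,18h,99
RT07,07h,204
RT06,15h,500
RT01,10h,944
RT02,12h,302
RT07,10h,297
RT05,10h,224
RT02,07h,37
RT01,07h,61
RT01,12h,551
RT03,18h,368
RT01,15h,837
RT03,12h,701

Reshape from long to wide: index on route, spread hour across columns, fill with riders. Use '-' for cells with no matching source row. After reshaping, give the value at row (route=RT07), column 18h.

-

No long-format row has route=RT07 and hour=18h, so the cell is -.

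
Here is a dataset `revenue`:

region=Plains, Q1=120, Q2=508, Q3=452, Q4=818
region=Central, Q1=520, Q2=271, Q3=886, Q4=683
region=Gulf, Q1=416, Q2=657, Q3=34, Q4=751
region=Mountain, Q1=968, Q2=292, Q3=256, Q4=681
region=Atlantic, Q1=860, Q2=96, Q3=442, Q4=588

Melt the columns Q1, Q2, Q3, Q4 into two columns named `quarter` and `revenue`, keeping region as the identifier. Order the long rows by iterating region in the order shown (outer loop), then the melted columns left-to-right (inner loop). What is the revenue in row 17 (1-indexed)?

860

20 rows total (5 × 4). Row 17: index ⌊(17-1)/4⌋ = 4 into region → Atlantic; (17-1) mod 4 = 0 into the melted columns → Q1.
So row 17 is (Atlantic, Q1, 860); revenue = 860.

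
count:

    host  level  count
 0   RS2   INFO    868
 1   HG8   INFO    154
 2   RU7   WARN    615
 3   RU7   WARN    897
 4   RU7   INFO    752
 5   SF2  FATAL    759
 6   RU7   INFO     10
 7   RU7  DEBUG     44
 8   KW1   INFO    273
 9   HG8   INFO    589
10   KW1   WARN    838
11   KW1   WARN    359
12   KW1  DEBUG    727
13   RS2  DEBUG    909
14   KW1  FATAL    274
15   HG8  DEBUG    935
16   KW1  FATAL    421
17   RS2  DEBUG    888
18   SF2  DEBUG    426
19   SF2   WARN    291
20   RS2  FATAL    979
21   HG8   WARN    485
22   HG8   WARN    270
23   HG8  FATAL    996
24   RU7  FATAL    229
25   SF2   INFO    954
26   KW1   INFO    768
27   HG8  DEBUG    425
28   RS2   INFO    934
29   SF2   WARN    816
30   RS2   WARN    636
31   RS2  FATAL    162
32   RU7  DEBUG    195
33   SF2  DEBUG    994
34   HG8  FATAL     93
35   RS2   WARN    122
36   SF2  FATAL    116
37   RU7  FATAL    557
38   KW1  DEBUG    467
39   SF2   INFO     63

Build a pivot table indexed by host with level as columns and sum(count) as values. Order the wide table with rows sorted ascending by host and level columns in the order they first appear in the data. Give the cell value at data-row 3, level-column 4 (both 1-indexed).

With rows sorted ascending by host, row 3 is host=RS2. level columns in first-appearance order: INFO, WARN, FATAL, DEBUG; column 4 is DEBUG.
Long rows with host=RS2, level=DEBUG: 909 + 888 = 1797.

1797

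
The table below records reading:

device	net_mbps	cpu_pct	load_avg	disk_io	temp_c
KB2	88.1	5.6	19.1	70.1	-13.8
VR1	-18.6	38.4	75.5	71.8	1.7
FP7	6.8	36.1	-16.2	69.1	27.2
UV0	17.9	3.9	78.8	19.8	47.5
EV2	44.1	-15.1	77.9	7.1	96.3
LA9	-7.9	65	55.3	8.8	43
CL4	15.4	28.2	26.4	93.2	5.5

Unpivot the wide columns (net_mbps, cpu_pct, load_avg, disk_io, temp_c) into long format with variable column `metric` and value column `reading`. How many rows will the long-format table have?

35

7 device values × 5 melted columns = 35 rows.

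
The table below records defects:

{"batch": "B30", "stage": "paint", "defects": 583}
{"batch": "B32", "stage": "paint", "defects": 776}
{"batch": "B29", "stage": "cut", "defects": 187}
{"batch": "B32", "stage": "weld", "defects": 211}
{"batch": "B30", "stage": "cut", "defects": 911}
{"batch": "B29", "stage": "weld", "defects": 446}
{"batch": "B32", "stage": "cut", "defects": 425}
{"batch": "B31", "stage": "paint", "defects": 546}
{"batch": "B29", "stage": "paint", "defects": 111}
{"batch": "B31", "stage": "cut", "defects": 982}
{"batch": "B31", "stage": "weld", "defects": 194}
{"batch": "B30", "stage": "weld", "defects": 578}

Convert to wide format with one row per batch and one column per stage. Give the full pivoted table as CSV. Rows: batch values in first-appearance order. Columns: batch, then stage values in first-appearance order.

Columns: batch plus the 3 distinct stage values (paint, cut, weld).
For example, row B30 column paint takes defects=583 from the long row (B30, paint).

batch,paint,cut,weld
B30,583,911,578
B32,776,425,211
B29,111,187,446
B31,546,982,194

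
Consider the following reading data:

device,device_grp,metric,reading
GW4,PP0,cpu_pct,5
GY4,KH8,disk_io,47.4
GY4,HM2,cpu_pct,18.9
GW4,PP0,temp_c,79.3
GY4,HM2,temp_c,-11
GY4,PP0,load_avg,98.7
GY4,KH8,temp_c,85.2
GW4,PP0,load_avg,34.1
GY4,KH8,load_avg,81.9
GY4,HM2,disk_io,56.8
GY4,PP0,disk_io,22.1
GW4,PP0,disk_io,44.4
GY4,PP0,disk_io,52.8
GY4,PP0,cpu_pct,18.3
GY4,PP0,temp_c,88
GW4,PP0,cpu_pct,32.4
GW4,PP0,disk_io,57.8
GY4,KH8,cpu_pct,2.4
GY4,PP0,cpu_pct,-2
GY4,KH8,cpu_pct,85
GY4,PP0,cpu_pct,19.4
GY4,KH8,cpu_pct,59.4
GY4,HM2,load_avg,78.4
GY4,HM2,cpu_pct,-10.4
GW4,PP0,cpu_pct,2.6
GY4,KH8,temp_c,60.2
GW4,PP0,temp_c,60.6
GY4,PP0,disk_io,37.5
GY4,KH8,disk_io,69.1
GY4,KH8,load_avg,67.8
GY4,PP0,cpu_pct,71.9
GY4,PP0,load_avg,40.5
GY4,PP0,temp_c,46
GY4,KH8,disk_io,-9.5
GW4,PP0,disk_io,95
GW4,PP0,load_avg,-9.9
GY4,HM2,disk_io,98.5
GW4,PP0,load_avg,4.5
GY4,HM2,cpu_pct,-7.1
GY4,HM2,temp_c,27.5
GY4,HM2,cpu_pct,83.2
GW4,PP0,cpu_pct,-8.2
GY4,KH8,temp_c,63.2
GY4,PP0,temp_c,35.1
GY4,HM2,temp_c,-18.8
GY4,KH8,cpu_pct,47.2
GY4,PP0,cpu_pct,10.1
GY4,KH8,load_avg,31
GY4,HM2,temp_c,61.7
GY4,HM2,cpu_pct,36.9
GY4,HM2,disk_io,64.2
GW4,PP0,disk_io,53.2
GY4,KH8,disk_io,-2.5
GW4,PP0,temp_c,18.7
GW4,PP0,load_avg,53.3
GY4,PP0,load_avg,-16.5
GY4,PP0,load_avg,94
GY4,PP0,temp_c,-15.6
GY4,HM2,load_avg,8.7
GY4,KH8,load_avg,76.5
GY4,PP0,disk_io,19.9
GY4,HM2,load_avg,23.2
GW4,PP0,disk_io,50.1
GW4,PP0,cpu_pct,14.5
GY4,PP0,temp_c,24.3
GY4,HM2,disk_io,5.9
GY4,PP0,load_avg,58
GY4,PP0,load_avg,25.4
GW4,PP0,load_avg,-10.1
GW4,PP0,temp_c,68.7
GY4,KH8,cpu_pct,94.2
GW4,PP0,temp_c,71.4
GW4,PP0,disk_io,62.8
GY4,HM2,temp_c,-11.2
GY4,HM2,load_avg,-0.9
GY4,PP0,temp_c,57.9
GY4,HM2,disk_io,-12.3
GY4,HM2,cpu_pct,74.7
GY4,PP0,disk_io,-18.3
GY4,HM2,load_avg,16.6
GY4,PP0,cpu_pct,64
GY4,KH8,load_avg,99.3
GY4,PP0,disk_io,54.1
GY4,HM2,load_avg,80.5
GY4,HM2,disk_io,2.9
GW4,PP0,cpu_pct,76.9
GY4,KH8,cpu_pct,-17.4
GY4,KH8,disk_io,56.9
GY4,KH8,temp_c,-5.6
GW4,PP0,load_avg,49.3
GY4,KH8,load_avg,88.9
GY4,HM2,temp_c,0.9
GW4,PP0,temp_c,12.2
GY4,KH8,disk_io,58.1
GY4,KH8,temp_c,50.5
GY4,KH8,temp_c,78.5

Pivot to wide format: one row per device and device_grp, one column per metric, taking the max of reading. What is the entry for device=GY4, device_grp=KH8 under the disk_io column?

69.1

Rows with device=GY4, device_grp=KH8 and metric=disk_io: reading values are 47.4, 69.1, -9.5, -2.5, 56.9, 58.1.
max(47.4, 69.1, -9.5, -2.5, 56.9, 58.1) = 69.1.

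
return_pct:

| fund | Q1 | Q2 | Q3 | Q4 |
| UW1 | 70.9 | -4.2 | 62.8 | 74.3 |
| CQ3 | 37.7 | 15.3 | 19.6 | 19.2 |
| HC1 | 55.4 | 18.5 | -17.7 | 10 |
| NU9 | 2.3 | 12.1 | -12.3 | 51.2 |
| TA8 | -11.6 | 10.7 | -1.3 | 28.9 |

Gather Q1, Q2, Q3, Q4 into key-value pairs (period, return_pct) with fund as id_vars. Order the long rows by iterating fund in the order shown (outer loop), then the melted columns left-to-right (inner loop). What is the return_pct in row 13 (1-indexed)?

20 rows total (5 × 4). Row 13: index ⌊(13-1)/4⌋ = 3 into fund → NU9; (13-1) mod 4 = 0 into the melted columns → Q1.
So row 13 is (NU9, Q1, 2.3); return_pct = 2.3.

2.3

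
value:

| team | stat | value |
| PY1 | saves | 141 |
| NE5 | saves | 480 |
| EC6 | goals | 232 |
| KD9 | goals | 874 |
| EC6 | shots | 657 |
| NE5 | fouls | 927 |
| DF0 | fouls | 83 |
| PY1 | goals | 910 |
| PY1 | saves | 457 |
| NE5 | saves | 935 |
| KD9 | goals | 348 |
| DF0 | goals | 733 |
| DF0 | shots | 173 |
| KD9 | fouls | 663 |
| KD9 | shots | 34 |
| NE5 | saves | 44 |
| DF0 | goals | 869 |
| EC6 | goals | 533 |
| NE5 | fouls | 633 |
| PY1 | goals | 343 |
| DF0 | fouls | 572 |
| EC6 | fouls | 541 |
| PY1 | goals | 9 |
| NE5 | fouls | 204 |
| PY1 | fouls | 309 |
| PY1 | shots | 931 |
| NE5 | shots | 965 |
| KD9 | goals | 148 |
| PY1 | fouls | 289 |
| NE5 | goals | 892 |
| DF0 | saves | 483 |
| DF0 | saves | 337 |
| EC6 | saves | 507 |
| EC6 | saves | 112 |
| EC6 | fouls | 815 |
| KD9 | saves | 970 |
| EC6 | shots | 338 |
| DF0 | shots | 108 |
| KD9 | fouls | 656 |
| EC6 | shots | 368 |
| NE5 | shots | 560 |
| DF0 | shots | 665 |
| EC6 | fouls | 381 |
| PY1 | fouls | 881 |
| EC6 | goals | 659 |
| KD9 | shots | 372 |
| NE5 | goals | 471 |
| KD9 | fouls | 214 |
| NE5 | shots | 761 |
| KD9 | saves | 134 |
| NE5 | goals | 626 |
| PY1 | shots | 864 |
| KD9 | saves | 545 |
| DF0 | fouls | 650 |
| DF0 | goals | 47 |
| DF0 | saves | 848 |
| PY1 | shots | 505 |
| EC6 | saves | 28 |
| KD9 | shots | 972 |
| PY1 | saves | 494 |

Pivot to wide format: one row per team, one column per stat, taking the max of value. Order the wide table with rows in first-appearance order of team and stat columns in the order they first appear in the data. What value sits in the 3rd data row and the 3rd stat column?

657

With rows in first-appearance order of team, row 3 is team=EC6. stat columns in first-appearance order: saves, goals, shots, fouls; column 3 is shots.
Long rows with team=EC6, stat=shots: max(657, 338, 368) = 657.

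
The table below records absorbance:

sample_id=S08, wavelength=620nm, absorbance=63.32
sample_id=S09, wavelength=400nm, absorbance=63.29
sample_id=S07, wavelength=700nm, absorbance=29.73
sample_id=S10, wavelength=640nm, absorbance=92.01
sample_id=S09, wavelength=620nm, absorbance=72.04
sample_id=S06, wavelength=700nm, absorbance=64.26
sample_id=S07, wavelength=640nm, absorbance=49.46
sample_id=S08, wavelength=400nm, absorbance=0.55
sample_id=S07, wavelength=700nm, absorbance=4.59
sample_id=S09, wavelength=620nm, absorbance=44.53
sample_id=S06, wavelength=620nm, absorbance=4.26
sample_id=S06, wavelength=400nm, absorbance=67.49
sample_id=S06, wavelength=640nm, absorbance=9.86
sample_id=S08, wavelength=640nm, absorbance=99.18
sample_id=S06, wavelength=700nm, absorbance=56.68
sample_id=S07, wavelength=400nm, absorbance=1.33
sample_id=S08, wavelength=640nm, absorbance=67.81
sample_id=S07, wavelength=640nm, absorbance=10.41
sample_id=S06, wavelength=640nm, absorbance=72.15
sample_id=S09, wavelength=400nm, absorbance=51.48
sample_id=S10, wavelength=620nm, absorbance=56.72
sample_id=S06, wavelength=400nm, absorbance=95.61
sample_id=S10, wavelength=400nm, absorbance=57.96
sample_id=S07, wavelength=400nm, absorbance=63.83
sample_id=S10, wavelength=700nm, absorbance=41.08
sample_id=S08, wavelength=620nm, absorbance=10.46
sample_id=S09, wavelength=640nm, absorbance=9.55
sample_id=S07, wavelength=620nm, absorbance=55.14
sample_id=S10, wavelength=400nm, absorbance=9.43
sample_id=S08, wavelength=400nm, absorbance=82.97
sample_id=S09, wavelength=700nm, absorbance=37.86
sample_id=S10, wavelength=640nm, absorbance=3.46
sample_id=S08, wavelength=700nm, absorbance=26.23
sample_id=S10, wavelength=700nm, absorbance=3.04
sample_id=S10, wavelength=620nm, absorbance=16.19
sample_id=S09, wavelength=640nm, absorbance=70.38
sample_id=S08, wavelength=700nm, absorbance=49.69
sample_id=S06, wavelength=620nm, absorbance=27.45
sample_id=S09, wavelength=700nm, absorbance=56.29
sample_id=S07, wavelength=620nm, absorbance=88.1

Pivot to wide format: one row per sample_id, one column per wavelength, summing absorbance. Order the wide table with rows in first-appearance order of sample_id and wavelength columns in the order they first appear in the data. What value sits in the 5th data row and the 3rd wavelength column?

With rows in first-appearance order of sample_id, row 5 is sample_id=S06. wavelength columns in first-appearance order: 620nm, 400nm, 700nm, 640nm; column 3 is 700nm.
Long rows with sample_id=S06, wavelength=700nm: 64.26 + 56.68 = 120.94.

120.94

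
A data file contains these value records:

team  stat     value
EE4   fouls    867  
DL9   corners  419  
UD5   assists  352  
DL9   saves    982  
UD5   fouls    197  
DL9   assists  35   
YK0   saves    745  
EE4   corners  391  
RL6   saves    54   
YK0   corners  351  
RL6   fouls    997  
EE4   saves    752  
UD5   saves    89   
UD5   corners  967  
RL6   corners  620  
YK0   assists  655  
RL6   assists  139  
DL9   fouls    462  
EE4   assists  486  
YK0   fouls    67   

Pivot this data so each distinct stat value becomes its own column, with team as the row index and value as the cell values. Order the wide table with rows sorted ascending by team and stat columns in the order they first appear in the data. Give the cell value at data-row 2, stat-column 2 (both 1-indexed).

391

With rows sorted ascending by team, row 2 is team=EE4. stat columns in first-appearance order: fouls, corners, assists, saves; column 2 is corners.
Long rows with team=EE4, stat=corners: value = 391.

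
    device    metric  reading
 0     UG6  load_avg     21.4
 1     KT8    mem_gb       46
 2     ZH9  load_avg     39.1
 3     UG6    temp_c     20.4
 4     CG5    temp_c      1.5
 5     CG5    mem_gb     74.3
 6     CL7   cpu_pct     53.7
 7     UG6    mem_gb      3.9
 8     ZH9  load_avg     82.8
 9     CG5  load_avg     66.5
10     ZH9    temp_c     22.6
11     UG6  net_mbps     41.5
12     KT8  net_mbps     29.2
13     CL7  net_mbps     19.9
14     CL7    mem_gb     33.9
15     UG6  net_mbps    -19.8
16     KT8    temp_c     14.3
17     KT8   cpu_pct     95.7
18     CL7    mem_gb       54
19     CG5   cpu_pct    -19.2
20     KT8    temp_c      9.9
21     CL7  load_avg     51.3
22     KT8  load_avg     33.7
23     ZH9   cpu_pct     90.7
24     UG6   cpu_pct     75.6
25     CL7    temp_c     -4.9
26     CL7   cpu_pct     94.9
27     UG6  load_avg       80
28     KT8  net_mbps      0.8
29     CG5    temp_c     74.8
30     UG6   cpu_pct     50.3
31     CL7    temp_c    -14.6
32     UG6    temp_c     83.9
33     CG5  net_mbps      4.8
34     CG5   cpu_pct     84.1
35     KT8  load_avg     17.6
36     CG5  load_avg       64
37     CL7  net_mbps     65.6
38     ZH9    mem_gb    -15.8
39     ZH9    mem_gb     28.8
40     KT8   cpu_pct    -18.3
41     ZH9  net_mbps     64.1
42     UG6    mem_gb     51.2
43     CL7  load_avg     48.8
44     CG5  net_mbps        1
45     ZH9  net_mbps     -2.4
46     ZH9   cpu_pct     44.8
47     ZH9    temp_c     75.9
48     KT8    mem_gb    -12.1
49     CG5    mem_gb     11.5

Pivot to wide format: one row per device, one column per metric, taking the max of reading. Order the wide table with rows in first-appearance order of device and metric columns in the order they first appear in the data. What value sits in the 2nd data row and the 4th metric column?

95.7

With rows in first-appearance order of device, row 2 is device=KT8. metric columns in first-appearance order: load_avg, mem_gb, temp_c, cpu_pct, net_mbps; column 4 is cpu_pct.
Long rows with device=KT8, metric=cpu_pct: max(95.7, -18.3) = 95.7.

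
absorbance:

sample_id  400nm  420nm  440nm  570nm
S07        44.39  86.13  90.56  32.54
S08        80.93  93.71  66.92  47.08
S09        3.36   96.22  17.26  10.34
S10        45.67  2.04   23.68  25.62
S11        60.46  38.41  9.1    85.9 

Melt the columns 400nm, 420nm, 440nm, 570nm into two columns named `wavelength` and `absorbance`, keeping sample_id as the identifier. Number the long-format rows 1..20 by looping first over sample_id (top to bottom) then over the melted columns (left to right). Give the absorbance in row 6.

93.71

20 rows total (5 × 4). Row 6: index ⌊(6-1)/4⌋ = 1 into sample_id → S08; (6-1) mod 4 = 1 into the melted columns → 420nm.
So row 6 is (S08, 420nm, 93.71); absorbance = 93.71.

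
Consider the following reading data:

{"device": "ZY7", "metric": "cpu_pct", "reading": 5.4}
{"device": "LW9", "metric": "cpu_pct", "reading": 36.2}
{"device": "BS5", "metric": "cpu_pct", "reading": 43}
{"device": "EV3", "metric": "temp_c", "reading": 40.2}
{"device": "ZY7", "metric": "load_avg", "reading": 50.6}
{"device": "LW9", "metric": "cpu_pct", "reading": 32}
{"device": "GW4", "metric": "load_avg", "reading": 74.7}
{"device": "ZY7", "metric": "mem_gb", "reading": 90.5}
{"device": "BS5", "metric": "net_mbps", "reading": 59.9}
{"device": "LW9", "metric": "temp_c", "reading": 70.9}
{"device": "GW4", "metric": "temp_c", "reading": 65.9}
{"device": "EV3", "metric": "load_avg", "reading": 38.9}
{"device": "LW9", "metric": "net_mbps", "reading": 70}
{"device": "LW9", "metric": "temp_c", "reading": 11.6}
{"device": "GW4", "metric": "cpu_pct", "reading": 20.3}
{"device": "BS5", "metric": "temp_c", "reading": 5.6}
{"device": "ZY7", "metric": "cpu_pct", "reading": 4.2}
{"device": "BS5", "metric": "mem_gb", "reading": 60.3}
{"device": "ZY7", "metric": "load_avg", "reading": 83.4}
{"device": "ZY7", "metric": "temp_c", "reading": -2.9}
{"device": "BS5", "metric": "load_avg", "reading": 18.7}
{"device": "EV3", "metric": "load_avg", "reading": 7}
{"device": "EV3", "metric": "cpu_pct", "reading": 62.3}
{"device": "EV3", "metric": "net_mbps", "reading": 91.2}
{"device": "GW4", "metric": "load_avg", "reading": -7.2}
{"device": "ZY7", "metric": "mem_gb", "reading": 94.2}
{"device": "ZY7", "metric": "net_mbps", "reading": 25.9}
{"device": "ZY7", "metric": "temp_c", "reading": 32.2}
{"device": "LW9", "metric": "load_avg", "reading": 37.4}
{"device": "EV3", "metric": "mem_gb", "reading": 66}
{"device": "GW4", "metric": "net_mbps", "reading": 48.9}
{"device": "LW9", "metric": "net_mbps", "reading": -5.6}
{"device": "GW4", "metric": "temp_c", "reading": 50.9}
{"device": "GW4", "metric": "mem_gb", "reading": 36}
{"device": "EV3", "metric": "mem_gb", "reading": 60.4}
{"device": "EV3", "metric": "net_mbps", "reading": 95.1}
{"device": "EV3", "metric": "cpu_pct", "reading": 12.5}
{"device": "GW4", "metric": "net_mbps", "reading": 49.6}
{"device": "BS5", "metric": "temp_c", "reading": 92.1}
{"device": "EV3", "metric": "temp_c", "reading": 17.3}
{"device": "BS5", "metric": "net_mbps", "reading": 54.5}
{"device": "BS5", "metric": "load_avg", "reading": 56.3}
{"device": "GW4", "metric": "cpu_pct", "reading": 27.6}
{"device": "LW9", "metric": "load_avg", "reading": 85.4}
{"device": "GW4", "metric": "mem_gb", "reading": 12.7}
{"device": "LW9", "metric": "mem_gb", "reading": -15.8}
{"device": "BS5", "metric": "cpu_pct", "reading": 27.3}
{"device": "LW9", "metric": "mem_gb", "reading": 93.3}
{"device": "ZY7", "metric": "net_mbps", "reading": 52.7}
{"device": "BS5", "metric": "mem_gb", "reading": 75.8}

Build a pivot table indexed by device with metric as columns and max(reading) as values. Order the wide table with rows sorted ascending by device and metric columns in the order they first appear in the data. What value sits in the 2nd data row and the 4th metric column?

With rows sorted ascending by device, row 2 is device=EV3. metric columns in first-appearance order: cpu_pct, temp_c, load_avg, mem_gb, net_mbps; column 4 is mem_gb.
Long rows with device=EV3, metric=mem_gb: max(66, 60.4) = 66.

66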